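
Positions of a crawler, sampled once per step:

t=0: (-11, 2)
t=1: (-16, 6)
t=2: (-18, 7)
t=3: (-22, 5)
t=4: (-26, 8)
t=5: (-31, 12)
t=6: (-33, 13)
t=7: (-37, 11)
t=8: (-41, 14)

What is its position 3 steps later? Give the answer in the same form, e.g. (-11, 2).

Differencing gives (-5, +4), (-2, +1), (-4, -2), (-4, +3), (-5, +4), (-2, +1), (-4, -2), (-4, +3). This is the pattern (-5, +4), (-2, +1), (-4, -2), (-4, +3) repeated.
step 9: apply (-5, +4) → (-46, 18)
step 10: apply (-2, +1) → (-48, 19)
step 11: apply (-4, -2) → (-52, 17)

(-52, 17)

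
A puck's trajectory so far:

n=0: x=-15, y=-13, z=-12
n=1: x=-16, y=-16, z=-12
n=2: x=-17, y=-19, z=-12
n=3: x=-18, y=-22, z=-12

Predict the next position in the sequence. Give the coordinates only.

x=-19, y=-25, z=-12

Constant displacement of (-1, -3, +0) per step.
step 4: x=-18, y=-22, z=-12 + (-1, -3, +0) → x=-19, y=-25, z=-12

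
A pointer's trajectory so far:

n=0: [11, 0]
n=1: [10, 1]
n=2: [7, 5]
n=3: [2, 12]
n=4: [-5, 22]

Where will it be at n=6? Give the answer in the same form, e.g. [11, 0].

[-25, 51]

First differences are [-1, +1], [-3, +4], [-5, +7], [-7, +10]; their common second difference is [-2, +3] (constant acceleration).
step 5: [-5, 22] + [-9, +13] → [-14, 35]
step 6: [-14, 35] + [-11, +16] → [-25, 51]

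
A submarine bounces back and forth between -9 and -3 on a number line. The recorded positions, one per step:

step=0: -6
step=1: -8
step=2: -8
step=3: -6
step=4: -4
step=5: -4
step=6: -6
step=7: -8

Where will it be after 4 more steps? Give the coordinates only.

-4

The value reflects between -9 and -3, moving 2 per step.
  step 8: -8 → -8
  step 9: -8 → -6
  step 10: -6 → -4
  step 11: -4 → -4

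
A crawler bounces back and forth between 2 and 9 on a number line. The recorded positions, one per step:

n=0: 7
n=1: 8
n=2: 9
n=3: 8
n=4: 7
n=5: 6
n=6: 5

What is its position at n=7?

4

The value reflects between 2 and 9, moving 1 per step.
  step 7: 5 → 4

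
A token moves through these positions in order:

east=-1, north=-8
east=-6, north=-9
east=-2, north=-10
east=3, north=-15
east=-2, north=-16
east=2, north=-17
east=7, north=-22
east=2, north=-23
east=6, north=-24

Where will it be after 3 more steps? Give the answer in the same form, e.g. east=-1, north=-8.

east=10, north=-31

The moves between consecutive positions are (-5,-1), (+4,-1), (+5,-5), (-5,-1), (+4,-1), (+5,-5), (-5,-1), (+4,-1); they repeat the 3-cycle [(-5,-1), (+4,-1), (+5,-5)].
step 9: apply (+5,-5) → east=11, north=-29
step 10: apply (-5,-1) → east=6, north=-30
step 11: apply (+4,-1) → east=10, north=-31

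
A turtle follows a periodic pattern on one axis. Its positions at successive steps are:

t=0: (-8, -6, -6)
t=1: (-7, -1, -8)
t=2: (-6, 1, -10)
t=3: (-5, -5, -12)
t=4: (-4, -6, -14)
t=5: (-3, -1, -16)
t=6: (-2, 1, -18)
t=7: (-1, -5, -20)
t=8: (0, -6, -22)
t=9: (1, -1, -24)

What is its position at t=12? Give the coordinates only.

(4, -6, -30)

The first coordinate changes by +1 each step, so at step 12 it is -8 + 12·(1) = 4.
The second coordinate repeats the cycle [-6, -1, 1, -5] with period 4; step 12 mod 4 = 0, giving -6.
The third coordinate changes by -2 each step, so at step 12 it is -6 + 12·(-2) = -30.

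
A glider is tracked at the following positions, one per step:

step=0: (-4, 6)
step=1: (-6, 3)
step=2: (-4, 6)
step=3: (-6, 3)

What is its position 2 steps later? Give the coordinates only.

(-6, 3)

The jumps are (-2, -3), (+2, +3), (-2, -3) — a geometric progression with ratio -1.
step 4: (-6, 3) + (+2, +3) → (-4, 6)
step 5: (-4, 6) + (-2, -3) → (-6, 3)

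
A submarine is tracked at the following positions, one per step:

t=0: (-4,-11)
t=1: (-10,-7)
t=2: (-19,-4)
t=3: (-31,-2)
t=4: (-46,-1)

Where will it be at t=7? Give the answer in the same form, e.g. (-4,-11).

(-109,-4)

Taking differences between consecutive positions: (-6,+4), (-9,+3), (-12,+2), (-15,+1). These grow by (-3,-1) each step.
step 5: (-46,-1) + (-18,+0) → (-64,-1)
step 6: (-64,-1) + (-21,-1) → (-85,-2)
step 7: (-85,-2) + (-24,-2) → (-109,-4)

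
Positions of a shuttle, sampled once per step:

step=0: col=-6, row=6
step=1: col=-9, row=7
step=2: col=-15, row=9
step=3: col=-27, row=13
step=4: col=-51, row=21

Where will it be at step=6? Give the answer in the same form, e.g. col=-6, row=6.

col=-195, row=69

Step-to-step displacements: (-3, +1), (-6, +2), (-12, +4), (-24, +8); each is 2× the previous.
step 5: col=-51, row=21 + (-48, +16) → col=-99, row=37
step 6: col=-99, row=37 + (-96, +32) → col=-195, row=69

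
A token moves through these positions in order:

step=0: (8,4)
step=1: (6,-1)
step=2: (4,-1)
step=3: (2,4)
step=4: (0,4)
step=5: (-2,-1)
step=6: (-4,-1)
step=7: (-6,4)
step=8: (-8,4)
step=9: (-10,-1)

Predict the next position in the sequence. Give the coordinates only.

The first coordinate changes by -2 each step, so at step 10 it is 8 + 10·(-2) = -12.
The second coordinate repeats the cycle [4, -1, -1, 4] with period 4; step 10 mod 4 = 2, giving -1.

(-12,-1)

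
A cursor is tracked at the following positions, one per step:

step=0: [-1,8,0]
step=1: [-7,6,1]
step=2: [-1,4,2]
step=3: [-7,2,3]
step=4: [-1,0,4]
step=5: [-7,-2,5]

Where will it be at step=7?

First: cycles through -1, -7 every 2 steps. Step 7 lands at position 1 of the cycle → -7.
Second: linear, -2 per step → -6 at step 7.
Third: linear, +1 per step → 7 at step 7.

[-7,-6,7]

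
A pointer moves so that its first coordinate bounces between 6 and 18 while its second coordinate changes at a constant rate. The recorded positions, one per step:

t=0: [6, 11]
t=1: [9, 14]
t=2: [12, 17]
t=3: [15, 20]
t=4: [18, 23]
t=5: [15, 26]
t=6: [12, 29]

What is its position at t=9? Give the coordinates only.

[9, 38]

The first coordinate travels 3 per step and bounces off the walls at 6 and 18.
  step 7: 12 → 9
  step 8: 9 → 6
  step 9: 6 → 9
The second coordinate changes by +3 each step: at step 9 it is 38.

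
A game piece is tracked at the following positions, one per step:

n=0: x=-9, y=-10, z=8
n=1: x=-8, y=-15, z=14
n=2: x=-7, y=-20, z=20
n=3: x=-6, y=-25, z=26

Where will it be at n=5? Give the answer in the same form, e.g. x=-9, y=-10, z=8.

x=-4, y=-35, z=38

Constant displacement of (+1, -5, +6) per step.
step 4: x=-6, y=-25, z=26 + (+1, -5, +6) → x=-5, y=-30, z=32
step 5: x=-5, y=-30, z=32 + (+1, -5, +6) → x=-4, y=-35, z=38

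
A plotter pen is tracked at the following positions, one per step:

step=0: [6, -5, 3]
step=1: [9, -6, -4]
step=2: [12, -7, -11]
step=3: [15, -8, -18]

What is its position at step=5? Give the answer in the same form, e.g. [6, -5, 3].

Each step adds [+3, -1, -7] to the position.
step 4: [15, -8, -18] + [+3, -1, -7] → [18, -9, -25]
step 5: [18, -9, -25] + [+3, -1, -7] → [21, -10, -32]

[21, -10, -32]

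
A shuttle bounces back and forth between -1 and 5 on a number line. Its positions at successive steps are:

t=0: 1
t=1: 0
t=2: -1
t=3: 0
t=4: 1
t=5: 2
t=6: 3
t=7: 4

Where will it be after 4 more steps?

2

The value travels 1 per step and bounces off the walls at -1 and 5.
  step 8: 4 → 5
  step 9: 5 → 4
  step 10: 4 → 3
  step 11: 3 → 2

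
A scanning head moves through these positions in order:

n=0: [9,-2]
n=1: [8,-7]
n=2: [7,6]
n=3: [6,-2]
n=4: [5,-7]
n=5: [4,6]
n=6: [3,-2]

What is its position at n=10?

The first coordinate changes by -1 each step, so at step 10 it is 9 + 10·(-1) = -1.
The second coordinate repeats the cycle [-2, -7, 6] with period 3; step 10 mod 3 = 1, giving -7.

[-1,-7]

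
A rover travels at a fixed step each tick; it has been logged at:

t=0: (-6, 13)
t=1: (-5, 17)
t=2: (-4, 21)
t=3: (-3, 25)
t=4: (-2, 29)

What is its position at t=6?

(0, 37)

Each step adds (+1, +4) to the position.
step 5: (-2, 29) + (+1, +4) → (-1, 33)
step 6: (-1, 33) + (+1, +4) → (0, 37)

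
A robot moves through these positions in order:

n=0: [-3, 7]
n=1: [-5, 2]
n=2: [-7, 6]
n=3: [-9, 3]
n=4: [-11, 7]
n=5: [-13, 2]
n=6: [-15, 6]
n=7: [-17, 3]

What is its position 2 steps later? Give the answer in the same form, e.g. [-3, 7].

[-21, 2]

The first coordinate changes by -2 each step, so at step 9 it is -3 + 9·(-2) = -21.
The second coordinate repeats the cycle [7, 2, 6, 3] with period 4; step 9 mod 4 = 1, giving 2.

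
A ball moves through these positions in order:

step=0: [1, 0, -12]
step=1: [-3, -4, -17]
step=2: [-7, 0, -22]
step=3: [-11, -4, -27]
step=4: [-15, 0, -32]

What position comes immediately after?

[-19, -4, -37]

The first coordinate changes by -4 each step, so at step 5 it is 1 + 5·(-4) = -19.
The second coordinate repeats the cycle [0, -4] with period 2; step 5 mod 2 = 1, giving -4.
The third coordinate changes by -5 each step, so at step 5 it is -12 + 5·(-5) = -37.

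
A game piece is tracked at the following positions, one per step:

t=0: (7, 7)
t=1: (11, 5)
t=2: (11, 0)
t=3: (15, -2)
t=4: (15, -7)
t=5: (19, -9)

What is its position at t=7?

(23, -16)

Step-to-step displacements: (+4, -2), (+0, -5), (+4, -2), (+0, -5), (+4, -2) — a repeating cycle of length 2.
step 6: apply (+0, -5) → (19, -14)
step 7: apply (+4, -2) → (23, -16)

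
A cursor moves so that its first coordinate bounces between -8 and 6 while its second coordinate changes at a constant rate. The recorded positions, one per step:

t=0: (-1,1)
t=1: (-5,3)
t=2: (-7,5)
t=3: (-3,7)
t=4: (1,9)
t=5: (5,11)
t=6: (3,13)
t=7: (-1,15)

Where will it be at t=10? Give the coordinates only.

The first coordinate reflects between -8 and 6, moving 4 per step.
  step 8: -1 → -5
  step 9: -5 → -7
  step 10: -7 → -3
The second coordinate changes by +2 each step: at step 10 it is 21.

(-3,21)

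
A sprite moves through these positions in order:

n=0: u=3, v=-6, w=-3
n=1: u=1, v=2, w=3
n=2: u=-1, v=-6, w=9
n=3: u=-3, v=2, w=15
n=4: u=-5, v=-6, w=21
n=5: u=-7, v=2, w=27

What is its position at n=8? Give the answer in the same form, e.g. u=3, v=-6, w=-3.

u=-13, v=-6, w=45

The u coordinate changes by -2 each step, so at step 8 it is 3 + 8·(-2) = -13.
The v coordinate repeats the cycle [-6, 2] with period 2; step 8 mod 2 = 0, giving -6.
The w coordinate changes by +6 each step, so at step 8 it is -3 + 8·(6) = 45.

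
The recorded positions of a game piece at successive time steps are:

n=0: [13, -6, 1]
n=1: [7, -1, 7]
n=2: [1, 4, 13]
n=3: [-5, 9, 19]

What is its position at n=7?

[-29, 29, 43]

Each step adds [-6, +5, +6] to the position.
step 4: [-5, 9, 19] + [-6, +5, +6] → [-11, 14, 25]
step 5: [-11, 14, 25] + [-6, +5, +6] → [-17, 19, 31]
step 6: [-17, 19, 31] + [-6, +5, +6] → [-23, 24, 37]
step 7: [-23, 24, 37] + [-6, +5, +6] → [-29, 29, 43]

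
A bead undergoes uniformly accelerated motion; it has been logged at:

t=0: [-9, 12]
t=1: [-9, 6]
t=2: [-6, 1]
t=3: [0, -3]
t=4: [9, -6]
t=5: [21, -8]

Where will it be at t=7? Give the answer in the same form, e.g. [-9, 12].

[54, -9]

First differences are [+0, -6], [+3, -5], [+6, -4], [+9, -3], [+12, -2]; their common second difference is [+3, +1] (constant acceleration).
step 6: [21, -8] + [+15, -1] → [36, -9]
step 7: [36, -9] + [+18, +0] → [54, -9]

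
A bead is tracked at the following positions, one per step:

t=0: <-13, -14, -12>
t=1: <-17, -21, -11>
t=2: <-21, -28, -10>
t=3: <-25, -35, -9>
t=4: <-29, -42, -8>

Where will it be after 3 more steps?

The position changes by <-4, -7, +1> every step.
step 5: <-29, -42, -8> + <-4, -7, +1> → <-33, -49, -7>
step 6: <-33, -49, -7> + <-4, -7, +1> → <-37, -56, -6>
step 7: <-37, -56, -6> + <-4, -7, +1> → <-41, -63, -5>

<-41, -63, -5>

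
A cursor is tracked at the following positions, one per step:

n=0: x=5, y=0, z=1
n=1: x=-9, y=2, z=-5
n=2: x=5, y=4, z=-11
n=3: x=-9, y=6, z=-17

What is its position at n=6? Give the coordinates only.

x=5, y=12, z=-35

The x coordinate repeats the cycle [5, -9] with period 2; step 6 mod 2 = 0, giving 5.
The y coordinate changes by +2 each step, so at step 6 it is 0 + 6·(2) = 12.
The z coordinate changes by -6 each step, so at step 6 it is 1 + 6·(-6) = -35.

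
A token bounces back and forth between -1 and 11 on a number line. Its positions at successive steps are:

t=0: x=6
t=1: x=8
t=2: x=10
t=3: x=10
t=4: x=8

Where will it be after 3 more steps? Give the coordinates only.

The value travels 2 per step and bounces off the walls at -1 and 11.
  step 5: 8 → 6
  step 6: 6 → 4
  step 7: 4 → 2

x=2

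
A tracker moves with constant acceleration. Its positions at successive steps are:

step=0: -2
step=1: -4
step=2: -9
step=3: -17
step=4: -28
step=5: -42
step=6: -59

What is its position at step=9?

-128

Successive displacements: -2, -5, -8, -11, -14, -17 — each changes by -3.
step 7: -59 − 20 → -79
step 8: -79 − 23 → -102
step 9: -102 − 26 → -128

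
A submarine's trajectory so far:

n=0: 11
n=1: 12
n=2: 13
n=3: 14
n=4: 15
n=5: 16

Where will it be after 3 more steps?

19

Each step adds +1 to the position.
step 6: 16 + 1 → 17
step 7: 17 + 1 → 18
step 8: 18 + 1 → 19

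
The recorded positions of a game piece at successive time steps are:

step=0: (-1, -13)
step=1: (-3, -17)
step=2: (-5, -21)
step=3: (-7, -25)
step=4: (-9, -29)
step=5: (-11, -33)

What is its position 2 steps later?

Constant displacement of (-2, -4) per step.
step 6: (-11, -33) + (-2, -4) → (-13, -37)
step 7: (-13, -37) + (-2, -4) → (-15, -41)

(-15, -41)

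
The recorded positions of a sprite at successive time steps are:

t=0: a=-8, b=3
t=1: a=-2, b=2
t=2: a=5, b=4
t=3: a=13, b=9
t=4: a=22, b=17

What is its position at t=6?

Successive displacements: (+6, -1), (+7, +2), (+8, +5), (+9, +8) — each changes by (+1, +3).
step 5: a=22, b=17 + (+10, +11) → a=32, b=28
step 6: a=32, b=28 + (+11, +14) → a=43, b=42

a=43, b=42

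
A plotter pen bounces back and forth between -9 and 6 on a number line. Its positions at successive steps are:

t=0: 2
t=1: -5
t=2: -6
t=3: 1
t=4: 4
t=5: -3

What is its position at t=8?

6

The value travels 7 per step and bounces off the walls at -9 and 6.
  step 6: -3 → -8
  step 7: -8 → -1
  step 8: -1 → 6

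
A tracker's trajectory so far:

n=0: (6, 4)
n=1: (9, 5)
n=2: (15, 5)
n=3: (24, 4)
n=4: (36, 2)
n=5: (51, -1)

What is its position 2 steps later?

(90, -10)

Taking differences between consecutive positions: (+3, +1), (+6, +0), (+9, -1), (+12, -2), (+15, -3). These grow by (+3, -1) each step.
step 6: (51, -1) + (+18, -4) → (69, -5)
step 7: (69, -5) + (+21, -5) → (90, -10)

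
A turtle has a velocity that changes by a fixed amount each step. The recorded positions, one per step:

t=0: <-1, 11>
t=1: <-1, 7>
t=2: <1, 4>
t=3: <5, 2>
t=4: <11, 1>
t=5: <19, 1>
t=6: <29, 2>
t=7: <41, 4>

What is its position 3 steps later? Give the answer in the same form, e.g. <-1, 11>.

Successive displacements: <+0, -4>, <+2, -3>, <+4, -2>, <+6, -1>, <+8, +0>, <+10, +1>, <+12, +2> — each changes by <+2, +1>.
step 8: <41, 4> + <+14, +3> → <55, 7>
step 9: <55, 7> + <+16, +4> → <71, 11>
step 10: <71, 11> + <+18, +5> → <89, 16>

<89, 16>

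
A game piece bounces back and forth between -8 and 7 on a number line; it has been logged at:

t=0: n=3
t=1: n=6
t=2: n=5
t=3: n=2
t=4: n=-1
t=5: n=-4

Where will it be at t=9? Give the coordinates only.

n=0

The value travels 3 per step and bounces off the walls at -8 and 7.
  step 6: -4 → -7
  step 7: -7 → -6
  step 8: -6 → -3
  step 9: -3 → 0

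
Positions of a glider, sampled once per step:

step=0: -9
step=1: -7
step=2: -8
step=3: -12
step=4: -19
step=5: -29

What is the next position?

Taking differences between consecutive positions: +2, -1, -4, -7, -10. These grow by -3 each step.
step 6: -29 − 13 → -42

-42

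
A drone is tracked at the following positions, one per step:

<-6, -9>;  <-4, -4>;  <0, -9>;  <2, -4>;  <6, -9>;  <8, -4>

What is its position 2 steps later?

Differencing gives <+2, +5>, <+4, -5>, <+2, +5>, <+4, -5>, <+2, +5>. This is the pattern <+2, +5>, <+4, -5> repeated.
step 6: apply <+4, -5> → <12, -9>
step 7: apply <+2, +5> → <14, -4>

<14, -4>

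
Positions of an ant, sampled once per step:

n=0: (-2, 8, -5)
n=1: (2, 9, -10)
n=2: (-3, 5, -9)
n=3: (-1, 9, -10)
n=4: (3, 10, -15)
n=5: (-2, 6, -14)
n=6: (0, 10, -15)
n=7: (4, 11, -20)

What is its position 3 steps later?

(5, 12, -25)

Differencing gives (+4, +1, -5), (-5, -4, +1), (+2, +4, -1), (+4, +1, -5), (-5, -4, +1), (+2, +4, -1), (+4, +1, -5). This is the pattern (+4, +1, -5), (-5, -4, +1), (+2, +4, -1) repeated.
step 8: apply (-5, -4, +1) → (-1, 7, -19)
step 9: apply (+2, +4, -1) → (1, 11, -20)
step 10: apply (+4, +1, -5) → (5, 12, -25)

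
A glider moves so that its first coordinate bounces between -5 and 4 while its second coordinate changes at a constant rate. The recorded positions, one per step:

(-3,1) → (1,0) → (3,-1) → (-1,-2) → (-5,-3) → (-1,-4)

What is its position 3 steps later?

(-3,-7)

The first coordinate reflects between -5 and 4, moving 4 per step.
  step 6: -1 → 3
  step 7: 3 → 1
  step 8: 1 → -3
The second coordinate changes by -1 each step: at step 8 it is -7.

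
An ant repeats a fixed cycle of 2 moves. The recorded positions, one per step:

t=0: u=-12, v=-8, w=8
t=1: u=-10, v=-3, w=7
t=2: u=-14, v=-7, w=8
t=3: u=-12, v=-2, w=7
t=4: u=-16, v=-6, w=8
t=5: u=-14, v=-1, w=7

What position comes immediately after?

The moves between consecutive positions are (+2, +5, -1), (-4, -4, +1), (+2, +5, -1), (-4, -4, +1), (+2, +5, -1); they repeat the 2-cycle [(+2, +5, -1), (-4, -4, +1)].
step 6: apply (-4, -4, +1) → u=-18, v=-5, w=8

u=-18, v=-5, w=8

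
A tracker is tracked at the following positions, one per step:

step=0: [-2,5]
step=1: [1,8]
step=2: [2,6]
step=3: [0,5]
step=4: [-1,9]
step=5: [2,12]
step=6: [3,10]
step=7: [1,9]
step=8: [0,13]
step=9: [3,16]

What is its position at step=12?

Differencing gives [+3,+3], [+1,-2], [-2,-1], [-1,+4], [+3,+3], [+1,-2], [-2,-1], [-1,+4], [+3,+3]. This is the pattern [+3,+3], [+1,-2], [-2,-1], [-1,+4] repeated.
step 10: apply [+1,-2] → [4,14]
step 11: apply [-2,-1] → [2,13]
step 12: apply [-1,+4] → [1,17]

[1,17]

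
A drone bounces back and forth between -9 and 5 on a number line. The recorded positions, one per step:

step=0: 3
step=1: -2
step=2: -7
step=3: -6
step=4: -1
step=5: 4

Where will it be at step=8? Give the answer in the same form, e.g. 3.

-9

The value travels 5 per step and bounces off the walls at -9 and 5.
  step 6: 4 → 1
  step 7: 1 → -4
  step 8: -4 → -9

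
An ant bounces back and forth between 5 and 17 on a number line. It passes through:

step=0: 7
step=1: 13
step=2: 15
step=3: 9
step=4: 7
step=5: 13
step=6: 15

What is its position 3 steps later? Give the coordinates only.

The value travels 6 per step and bounces off the walls at 5 and 17.
  step 7: 15 → 9
  step 8: 9 → 7
  step 9: 7 → 13

13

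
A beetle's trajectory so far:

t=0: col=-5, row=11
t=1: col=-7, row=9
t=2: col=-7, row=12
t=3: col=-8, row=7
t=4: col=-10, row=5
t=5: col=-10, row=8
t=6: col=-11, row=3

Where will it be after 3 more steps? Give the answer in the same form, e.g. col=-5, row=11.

col=-14, row=-1

Differencing gives (-2,-2), (+0,+3), (-1,-5), (-2,-2), (+0,+3), (-1,-5). This is the pattern (-2,-2), (+0,+3), (-1,-5) repeated.
step 7: apply (-2,-2) → col=-13, row=1
step 8: apply (+0,+3) → col=-13, row=4
step 9: apply (-1,-5) → col=-14, row=-1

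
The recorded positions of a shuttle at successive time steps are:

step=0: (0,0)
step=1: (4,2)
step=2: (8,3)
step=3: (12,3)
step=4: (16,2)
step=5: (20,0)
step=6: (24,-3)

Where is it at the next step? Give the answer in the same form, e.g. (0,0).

(28,-7)

Taking differences between consecutive positions: (+4,+2), (+4,+1), (+4,+0), (+4,-1), (+4,-2), (+4,-3). These grow by (+0,-1) each step.
step 7: (24,-3) + (+4,-4) → (28,-7)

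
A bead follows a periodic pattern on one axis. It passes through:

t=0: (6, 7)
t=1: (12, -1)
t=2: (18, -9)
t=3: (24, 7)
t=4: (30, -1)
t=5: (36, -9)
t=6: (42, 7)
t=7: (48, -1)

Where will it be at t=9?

(60, 7)

The first coordinate changes by +6 each step, so at step 9 it is 6 + 9·(6) = 60.
The second coordinate repeats the cycle [7, -1, -9] with period 3; step 9 mod 3 = 0, giving 7.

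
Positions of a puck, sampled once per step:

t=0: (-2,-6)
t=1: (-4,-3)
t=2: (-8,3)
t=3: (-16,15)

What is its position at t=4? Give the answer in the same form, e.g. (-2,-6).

The jumps are (-2,+3), (-4,+6), (-8,+12) — a geometric progression with ratio 2.
step 4: (-16,15) + (-16,+24) → (-32,39)

(-32,39)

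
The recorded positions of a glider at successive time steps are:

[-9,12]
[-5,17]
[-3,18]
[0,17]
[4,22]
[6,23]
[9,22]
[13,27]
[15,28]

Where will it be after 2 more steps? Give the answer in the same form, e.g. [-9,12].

Step-to-step displacements: [+4,+5], [+2,+1], [+3,-1], [+4,+5], [+2,+1], [+3,-1], [+4,+5], [+2,+1] — a repeating cycle of length 3.
step 9: apply [+3,-1] → [18,27]
step 10: apply [+4,+5] → [22,32]

[22,32]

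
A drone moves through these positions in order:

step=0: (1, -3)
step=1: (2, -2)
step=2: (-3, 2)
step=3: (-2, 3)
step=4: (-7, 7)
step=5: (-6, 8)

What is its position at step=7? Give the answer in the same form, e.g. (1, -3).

Differencing gives (+1, +1), (-5, +4), (+1, +1), (-5, +4), (+1, +1). This is the pattern (+1, +1), (-5, +4) repeated.
step 6: apply (-5, +4) → (-11, 12)
step 7: apply (+1, +1) → (-10, 13)

(-10, 13)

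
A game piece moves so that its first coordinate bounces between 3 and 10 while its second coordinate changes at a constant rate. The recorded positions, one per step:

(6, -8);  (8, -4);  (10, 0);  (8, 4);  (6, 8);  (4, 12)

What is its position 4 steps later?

The first coordinate reflects between 3 and 10, moving 2 per step.
  step 6: 4 → 4
  step 7: 4 → 6
  step 8: 6 → 8
  step 9: 8 → 10
The second coordinate changes by +4 each step: at step 9 it is 28.

(10, 28)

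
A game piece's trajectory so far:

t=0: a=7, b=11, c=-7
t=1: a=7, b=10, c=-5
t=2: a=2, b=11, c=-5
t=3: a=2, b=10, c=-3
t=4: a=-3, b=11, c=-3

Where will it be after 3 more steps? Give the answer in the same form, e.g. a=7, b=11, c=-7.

Step-to-step displacements: (+0,-1,+2), (-5,+1,+0), (+0,-1,+2), (-5,+1,+0) — a repeating cycle of length 2.
step 5: apply (+0,-1,+2) → a=-3, b=10, c=-1
step 6: apply (-5,+1,+0) → a=-8, b=11, c=-1
step 7: apply (+0,-1,+2) → a=-8, b=10, c=1

a=-8, b=10, c=1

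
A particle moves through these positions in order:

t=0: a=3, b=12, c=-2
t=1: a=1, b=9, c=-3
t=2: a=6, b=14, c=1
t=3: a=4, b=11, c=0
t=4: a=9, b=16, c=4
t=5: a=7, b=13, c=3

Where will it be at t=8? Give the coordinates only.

Step-to-step displacements: (-2, -3, -1), (+5, +5, +4), (-2, -3, -1), (+5, +5, +4), (-2, -3, -1) — a repeating cycle of length 2.
step 6: apply (+5, +5, +4) → a=12, b=18, c=7
step 7: apply (-2, -3, -1) → a=10, b=15, c=6
step 8: apply (+5, +5, +4) → a=15, b=20, c=10

a=15, b=20, c=10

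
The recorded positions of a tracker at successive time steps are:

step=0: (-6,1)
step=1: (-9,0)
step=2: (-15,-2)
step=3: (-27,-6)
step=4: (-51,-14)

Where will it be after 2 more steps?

Consecutive displacements (-3,-1), (-6,-2), (-12,-4), (-24,-8) scale by a factor of 2 each step.
step 5: (-51,-14) + (-48,-16) → (-99,-30)
step 6: (-99,-30) + (-96,-32) → (-195,-62)

(-195,-62)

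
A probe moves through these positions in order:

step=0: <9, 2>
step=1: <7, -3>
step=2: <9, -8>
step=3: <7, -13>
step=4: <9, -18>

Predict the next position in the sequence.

First: cycles through 9, 7 every 2 steps. Step 5 lands at position 1 of the cycle → 7.
Second: linear, -5 per step → -23 at step 5.

<7, -23>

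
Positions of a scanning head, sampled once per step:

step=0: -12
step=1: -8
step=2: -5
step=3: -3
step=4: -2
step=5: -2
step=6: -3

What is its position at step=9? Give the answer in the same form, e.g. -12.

Successive displacements: +4, +3, +2, +1, +0, -1 — each changes by -1.
step 7: -3 − 2 → -5
step 8: -5 − 3 → -8
step 9: -8 − 4 → -12

-12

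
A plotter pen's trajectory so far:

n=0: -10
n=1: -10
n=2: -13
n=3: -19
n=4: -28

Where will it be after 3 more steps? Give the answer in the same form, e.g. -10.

-73

Successive displacements: +0, -3, -6, -9 — each changes by -3.
step 5: -28 − 12 → -40
step 6: -40 − 15 → -55
step 7: -55 − 18 → -73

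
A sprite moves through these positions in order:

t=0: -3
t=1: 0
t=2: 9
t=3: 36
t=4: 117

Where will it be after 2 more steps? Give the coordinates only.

1089

The jumps are +3, +9, +27, +81 — a geometric progression with ratio 3.
step 5: 117 + 243 → 360
step 6: 360 + 729 → 1089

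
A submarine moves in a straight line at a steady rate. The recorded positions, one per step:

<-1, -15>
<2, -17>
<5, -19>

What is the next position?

Each step adds <+3, -2> to the position.
step 3: <5, -19> + <+3, -2> → <8, -21>

<8, -21>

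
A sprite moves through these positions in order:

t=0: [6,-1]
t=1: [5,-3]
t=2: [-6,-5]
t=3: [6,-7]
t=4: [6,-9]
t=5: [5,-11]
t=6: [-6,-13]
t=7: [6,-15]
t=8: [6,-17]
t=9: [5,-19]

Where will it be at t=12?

[6,-25]

The first coordinate repeats the cycle [6, 5, -6, 6] with period 4; step 12 mod 4 = 0, giving 6.
The second coordinate changes by -2 each step, so at step 12 it is -1 + 12·(-2) = -25.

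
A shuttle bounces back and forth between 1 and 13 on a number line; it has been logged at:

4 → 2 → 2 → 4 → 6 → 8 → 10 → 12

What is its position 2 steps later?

The value reflects between 1 and 13, moving 2 per step.
  step 8: 12 → 12
  step 9: 12 → 10

10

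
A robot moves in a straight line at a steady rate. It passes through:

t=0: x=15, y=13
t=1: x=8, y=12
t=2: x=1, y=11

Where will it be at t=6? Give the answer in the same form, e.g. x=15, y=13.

Each step adds (-7,-1) to the position.
step 3: x=1, y=11 + (-7,-1) → x=-6, y=10
step 4: x=-6, y=10 + (-7,-1) → x=-13, y=9
step 5: x=-13, y=9 + (-7,-1) → x=-20, y=8
step 6: x=-20, y=8 + (-7,-1) → x=-27, y=7

x=-27, y=7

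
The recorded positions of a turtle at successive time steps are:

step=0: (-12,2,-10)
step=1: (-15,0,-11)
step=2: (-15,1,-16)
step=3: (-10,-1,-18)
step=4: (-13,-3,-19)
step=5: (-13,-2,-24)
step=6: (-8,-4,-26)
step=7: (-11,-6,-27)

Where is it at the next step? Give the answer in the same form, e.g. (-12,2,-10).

Differencing gives (-3,-2,-1), (+0,+1,-5), (+5,-2,-2), (-3,-2,-1), (+0,+1,-5), (+5,-2,-2), (-3,-2,-1). This is the pattern (-3,-2,-1), (+0,+1,-5), (+5,-2,-2) repeated.
step 8: apply (+0,+1,-5) → (-11,-5,-32)

(-11,-5,-32)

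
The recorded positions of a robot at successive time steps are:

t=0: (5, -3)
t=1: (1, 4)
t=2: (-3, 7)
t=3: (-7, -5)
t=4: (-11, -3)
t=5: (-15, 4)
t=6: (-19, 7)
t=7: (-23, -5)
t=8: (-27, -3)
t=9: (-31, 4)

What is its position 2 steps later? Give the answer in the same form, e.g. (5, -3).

(-39, -5)

First: linear, -4 per step → -39 at step 11.
Second: cycles through -3, 4, 7, -5 every 4 steps. Step 11 lands at position 3 of the cycle → -5.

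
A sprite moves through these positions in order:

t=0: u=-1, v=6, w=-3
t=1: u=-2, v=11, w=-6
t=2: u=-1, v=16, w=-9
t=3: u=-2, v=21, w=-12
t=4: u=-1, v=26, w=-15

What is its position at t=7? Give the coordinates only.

u=-2, v=41, w=-24

U: cycles through -1, -2 every 2 steps. Step 7 lands at position 1 of the cycle → -2.
V: linear, +5 per step → 41 at step 7.
W: linear, -3 per step → -24 at step 7.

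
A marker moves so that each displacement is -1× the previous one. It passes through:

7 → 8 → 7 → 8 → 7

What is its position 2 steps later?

7

The jumps are +1, -1, +1, -1 — a geometric progression with ratio -1.
step 5: 7 + 1 → 8
step 6: 8 − 1 → 7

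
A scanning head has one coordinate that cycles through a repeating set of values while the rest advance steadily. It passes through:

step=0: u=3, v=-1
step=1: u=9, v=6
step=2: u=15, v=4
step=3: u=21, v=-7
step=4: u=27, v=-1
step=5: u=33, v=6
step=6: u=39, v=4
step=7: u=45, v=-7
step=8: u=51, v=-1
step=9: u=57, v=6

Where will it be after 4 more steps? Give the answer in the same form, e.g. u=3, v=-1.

The u coordinate changes by +6 each step, so at step 13 it is 3 + 13·(6) = 81.
The v coordinate repeats the cycle [-1, 6, 4, -7] with period 4; step 13 mod 4 = 1, giving 6.

u=81, v=6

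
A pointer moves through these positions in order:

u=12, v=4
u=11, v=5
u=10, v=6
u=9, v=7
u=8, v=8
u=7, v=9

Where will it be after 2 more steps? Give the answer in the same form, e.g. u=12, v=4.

Each step adds (-1,+1) to the position.
step 6: u=7, v=9 + (-1,+1) → u=6, v=10
step 7: u=6, v=10 + (-1,+1) → u=5, v=11

u=5, v=11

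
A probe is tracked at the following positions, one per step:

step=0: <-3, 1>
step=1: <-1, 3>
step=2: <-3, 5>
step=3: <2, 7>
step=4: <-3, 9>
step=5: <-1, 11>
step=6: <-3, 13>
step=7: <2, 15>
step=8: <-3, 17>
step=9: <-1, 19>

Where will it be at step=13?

First: cycles through -3, -1, -3, 2 every 4 steps. Step 13 lands at position 1 of the cycle → -1.
Second: linear, +2 per step → 27 at step 13.

<-1, 27>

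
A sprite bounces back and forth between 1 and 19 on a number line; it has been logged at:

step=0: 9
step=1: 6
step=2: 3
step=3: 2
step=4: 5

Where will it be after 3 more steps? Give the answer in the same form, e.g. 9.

14

The value reflects between 1 and 19, moving 3 per step.
  step 5: 5 → 8
  step 6: 8 → 11
  step 7: 11 → 14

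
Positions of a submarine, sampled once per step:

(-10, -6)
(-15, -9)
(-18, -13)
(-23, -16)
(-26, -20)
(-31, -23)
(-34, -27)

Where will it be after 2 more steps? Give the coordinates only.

(-42, -34)

Differencing gives (-5, -3), (-3, -4), (-5, -3), (-3, -4), (-5, -3), (-3, -4). This is the pattern (-5, -3), (-3, -4) repeated.
step 7: apply (-5, -3) → (-39, -30)
step 8: apply (-3, -4) → (-42, -34)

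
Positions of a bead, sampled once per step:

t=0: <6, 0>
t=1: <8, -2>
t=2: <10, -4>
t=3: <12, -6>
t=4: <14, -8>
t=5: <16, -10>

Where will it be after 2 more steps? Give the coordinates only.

The position changes by <+2, -2> every step.
step 6: <16, -10> + <+2, -2> → <18, -12>
step 7: <18, -12> + <+2, -2> → <20, -14>

<20, -14>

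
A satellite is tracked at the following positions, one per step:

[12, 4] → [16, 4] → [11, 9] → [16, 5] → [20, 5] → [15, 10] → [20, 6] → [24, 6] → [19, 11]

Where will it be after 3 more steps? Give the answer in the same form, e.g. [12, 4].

The moves between consecutive positions are [+4, +0], [-5, +5], [+5, -4], [+4, +0], [-5, +5], [+5, -4], [+4, +0], [-5, +5]; they repeat the 3-cycle [[+4, +0], [-5, +5], [+5, -4]].
step 9: apply [+5, -4] → [24, 7]
step 10: apply [+4, +0] → [28, 7]
step 11: apply [-5, +5] → [23, 12]

[23, 12]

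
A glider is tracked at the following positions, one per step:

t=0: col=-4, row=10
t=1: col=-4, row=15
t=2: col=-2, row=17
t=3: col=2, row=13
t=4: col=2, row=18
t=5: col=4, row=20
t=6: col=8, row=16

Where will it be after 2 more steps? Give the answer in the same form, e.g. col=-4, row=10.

col=10, row=23

Step-to-step displacements: (+0, +5), (+2, +2), (+4, -4), (+0, +5), (+2, +2), (+4, -4) — a repeating cycle of length 3.
step 7: apply (+0, +5) → col=8, row=21
step 8: apply (+2, +2) → col=10, row=23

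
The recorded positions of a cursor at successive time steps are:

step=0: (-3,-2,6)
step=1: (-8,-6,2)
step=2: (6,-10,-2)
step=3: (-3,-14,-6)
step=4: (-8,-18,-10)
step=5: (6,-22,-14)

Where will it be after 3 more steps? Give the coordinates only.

(6,-34,-26)

The first coordinate repeats the cycle [-3, -8, 6] with period 3; step 8 mod 3 = 2, giving 6.
The second coordinate changes by -4 each step, so at step 8 it is -2 + 8·(-4) = -34.
The third coordinate changes by -4 each step, so at step 8 it is 6 + 8·(-4) = -26.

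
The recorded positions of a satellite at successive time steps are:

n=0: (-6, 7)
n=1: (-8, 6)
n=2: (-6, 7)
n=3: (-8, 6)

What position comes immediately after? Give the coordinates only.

Step-to-step displacements: (-2, -1), (+2, +1), (-2, -1); each is -1× the previous.
step 4: (-8, 6) + (+2, +1) → (-6, 7)

(-6, 7)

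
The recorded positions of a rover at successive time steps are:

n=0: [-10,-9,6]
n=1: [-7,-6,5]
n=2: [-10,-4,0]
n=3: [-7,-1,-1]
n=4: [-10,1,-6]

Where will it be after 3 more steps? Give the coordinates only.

[-7,9,-13]

Differencing gives [+3,+3,-1], [-3,+2,-5], [+3,+3,-1], [-3,+2,-5]. This is the pattern [+3,+3,-1], [-3,+2,-5] repeated.
step 5: apply [+3,+3,-1] → [-7,4,-7]
step 6: apply [-3,+2,-5] → [-10,6,-12]
step 7: apply [+3,+3,-1] → [-7,9,-13]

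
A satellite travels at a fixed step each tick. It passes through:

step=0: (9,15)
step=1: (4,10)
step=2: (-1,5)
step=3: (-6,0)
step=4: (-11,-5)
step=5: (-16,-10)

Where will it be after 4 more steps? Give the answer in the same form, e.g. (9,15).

Constant displacement of (-5,-5) per step.
step 6: (-16,-10) + (-5,-5) → (-21,-15)
step 7: (-21,-15) + (-5,-5) → (-26,-20)
step 8: (-26,-20) + (-5,-5) → (-31,-25)
step 9: (-31,-25) + (-5,-5) → (-36,-30)

(-36,-30)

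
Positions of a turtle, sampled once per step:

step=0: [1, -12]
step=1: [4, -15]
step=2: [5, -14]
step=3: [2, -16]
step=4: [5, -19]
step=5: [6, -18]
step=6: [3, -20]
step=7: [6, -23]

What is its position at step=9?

Step-to-step displacements: [+3, -3], [+1, +1], [-3, -2], [+3, -3], [+1, +1], [-3, -2], [+3, -3] — a repeating cycle of length 3.
step 8: apply [+1, +1] → [7, -22]
step 9: apply [-3, -2] → [4, -24]

[4, -24]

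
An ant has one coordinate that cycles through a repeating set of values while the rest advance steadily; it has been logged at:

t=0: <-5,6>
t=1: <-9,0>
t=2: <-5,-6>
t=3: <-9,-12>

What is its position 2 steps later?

<-9,-24>

First: cycles through -5, -9 every 2 steps. Step 5 lands at position 1 of the cycle → -9.
Second: linear, -6 per step → -24 at step 5.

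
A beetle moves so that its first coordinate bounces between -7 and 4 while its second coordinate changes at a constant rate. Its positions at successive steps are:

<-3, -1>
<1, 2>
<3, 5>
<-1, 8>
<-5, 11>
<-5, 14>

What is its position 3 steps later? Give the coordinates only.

<1, 23>

The first coordinate reflects between -7 and 4, moving 4 per step.
  step 6: -5 → -1
  step 7: -1 → 3
  step 8: 3 → 1
The second coordinate changes by +3 each step: at step 8 it is 23.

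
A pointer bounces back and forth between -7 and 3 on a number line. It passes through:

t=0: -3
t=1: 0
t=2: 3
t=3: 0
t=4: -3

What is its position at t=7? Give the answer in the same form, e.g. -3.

-2

The value reflects between -7 and 3, moving 3 per step.
  step 5: -3 → -6
  step 6: -6 → -5
  step 7: -5 → -2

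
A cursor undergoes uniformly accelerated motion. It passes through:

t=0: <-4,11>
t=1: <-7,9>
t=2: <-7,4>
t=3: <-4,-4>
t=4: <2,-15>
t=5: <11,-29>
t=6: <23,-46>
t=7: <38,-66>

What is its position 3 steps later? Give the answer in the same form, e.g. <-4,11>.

First differences are <-3,-2>, <+0,-5>, <+3,-8>, <+6,-11>, <+9,-14>, <+12,-17>, <+15,-20>; their common second difference is <+3,-3> (constant acceleration).
step 8: <38,-66> + <+18,-23> → <56,-89>
step 9: <56,-89> + <+21,-26> → <77,-115>
step 10: <77,-115> + <+24,-29> → <101,-144>

<101,-144>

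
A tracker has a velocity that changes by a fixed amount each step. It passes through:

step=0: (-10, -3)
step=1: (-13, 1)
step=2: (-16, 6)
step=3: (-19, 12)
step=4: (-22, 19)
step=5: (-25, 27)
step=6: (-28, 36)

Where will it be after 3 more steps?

(-37, 69)

First differences are (-3, +4), (-3, +5), (-3, +6), (-3, +7), (-3, +8), (-3, +9); their common second difference is (+0, +1) (constant acceleration).
step 7: (-28, 36) + (-3, +10) → (-31, 46)
step 8: (-31, 46) + (-3, +11) → (-34, 57)
step 9: (-34, 57) + (-3, +12) → (-37, 69)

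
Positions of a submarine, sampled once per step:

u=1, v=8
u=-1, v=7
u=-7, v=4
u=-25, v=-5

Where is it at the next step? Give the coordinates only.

u=-79, v=-32

The jumps are (-2, -1), (-6, -3), (-18, -9) — a geometric progression with ratio 3.
step 4: u=-25, v=-5 + (-54, -27) → u=-79, v=-32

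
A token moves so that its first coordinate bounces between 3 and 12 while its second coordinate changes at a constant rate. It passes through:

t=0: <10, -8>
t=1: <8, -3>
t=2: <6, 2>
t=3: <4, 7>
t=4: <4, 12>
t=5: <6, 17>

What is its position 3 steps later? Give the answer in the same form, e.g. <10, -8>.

The first coordinate travels 2 per step and bounces off the walls at 3 and 12.
  step 6: 6 → 8
  step 7: 8 → 10
  step 8: 10 → 12
The second coordinate changes by +5 each step: at step 8 it is 32.

<12, 32>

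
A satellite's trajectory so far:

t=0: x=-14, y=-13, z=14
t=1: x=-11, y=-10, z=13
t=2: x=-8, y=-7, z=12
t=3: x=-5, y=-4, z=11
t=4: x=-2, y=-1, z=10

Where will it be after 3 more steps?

Constant displacement of (+3,+3,-1) per step.
step 5: x=-2, y=-1, z=10 + (+3,+3,-1) → x=1, y=2, z=9
step 6: x=1, y=2, z=9 + (+3,+3,-1) → x=4, y=5, z=8
step 7: x=4, y=5, z=8 + (+3,+3,-1) → x=7, y=8, z=7

x=7, y=8, z=7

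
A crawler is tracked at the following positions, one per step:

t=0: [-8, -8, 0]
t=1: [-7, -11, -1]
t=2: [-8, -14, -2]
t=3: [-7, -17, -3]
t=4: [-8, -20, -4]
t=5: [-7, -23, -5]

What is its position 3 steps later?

[-8, -32, -8]

First: cycles through -8, -7 every 2 steps. Step 8 lands at position 0 of the cycle → -8.
Second: linear, -3 per step → -32 at step 8.
Third: linear, -1 per step → -8 at step 8.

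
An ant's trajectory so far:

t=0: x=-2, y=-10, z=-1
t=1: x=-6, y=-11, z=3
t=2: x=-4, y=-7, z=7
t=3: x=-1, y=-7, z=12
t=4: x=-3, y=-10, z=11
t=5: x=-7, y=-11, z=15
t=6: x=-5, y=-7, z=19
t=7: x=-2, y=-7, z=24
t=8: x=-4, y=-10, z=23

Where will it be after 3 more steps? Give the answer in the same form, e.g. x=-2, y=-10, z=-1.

The moves between consecutive positions are (-4, -1, +4), (+2, +4, +4), (+3, +0, +5), (-2, -3, -1), (-4, -1, +4), (+2, +4, +4), (+3, +0, +5), (-2, -3, -1); they repeat the 4-cycle [(-4, -1, +4), (+2, +4, +4), (+3, +0, +5), (-2, -3, -1)].
step 9: apply (-4, -1, +4) → x=-8, y=-11, z=27
step 10: apply (+2, +4, +4) → x=-6, y=-7, z=31
step 11: apply (+3, +0, +5) → x=-3, y=-7, z=36

x=-3, y=-7, z=36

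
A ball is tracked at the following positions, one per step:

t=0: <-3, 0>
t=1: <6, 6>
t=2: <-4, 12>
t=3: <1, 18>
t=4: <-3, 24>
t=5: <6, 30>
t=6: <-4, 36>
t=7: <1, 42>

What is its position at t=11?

<1, 66>

The first coordinate repeats the cycle [-3, 6, -4, 1] with period 4; step 11 mod 4 = 3, giving 1.
The second coordinate changes by +6 each step, so at step 11 it is 0 + 11·(6) = 66.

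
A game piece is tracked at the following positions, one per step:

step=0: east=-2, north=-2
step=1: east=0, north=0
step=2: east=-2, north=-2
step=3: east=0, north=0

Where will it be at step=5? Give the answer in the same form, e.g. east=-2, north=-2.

east=0, north=0

Step-to-step displacements: (+2,+2), (-2,-2), (+2,+2); each is -1× the previous.
step 4: east=0, north=0 + (-2,-2) → east=-2, north=-2
step 5: east=-2, north=-2 + (+2,+2) → east=0, north=0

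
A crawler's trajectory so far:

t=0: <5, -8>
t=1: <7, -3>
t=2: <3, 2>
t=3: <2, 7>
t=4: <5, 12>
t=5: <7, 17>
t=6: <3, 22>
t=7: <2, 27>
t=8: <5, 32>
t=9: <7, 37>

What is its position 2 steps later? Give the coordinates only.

<2, 47>

First: cycles through 5, 7, 3, 2 every 4 steps. Step 11 lands at position 3 of the cycle → 2.
Second: linear, +5 per step → 47 at step 11.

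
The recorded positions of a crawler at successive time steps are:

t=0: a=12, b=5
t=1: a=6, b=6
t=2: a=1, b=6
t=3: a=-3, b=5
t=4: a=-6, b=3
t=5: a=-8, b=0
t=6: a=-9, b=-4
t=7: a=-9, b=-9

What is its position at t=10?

a=-3, b=-30

Taking differences between consecutive positions: (-6,+1), (-5,+0), (-4,-1), (-3,-2), (-2,-3), (-1,-4), (+0,-5). These grow by (+1,-1) each step.
step 8: a=-9, b=-9 + (+1,-6) → a=-8, b=-15
step 9: a=-8, b=-15 + (+2,-7) → a=-6, b=-22
step 10: a=-6, b=-22 + (+3,-8) → a=-3, b=-30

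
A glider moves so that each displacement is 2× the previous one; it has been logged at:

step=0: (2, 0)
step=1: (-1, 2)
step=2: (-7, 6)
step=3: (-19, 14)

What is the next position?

Consecutive displacements (-3, +2), (-6, +4), (-12, +8) scale by a factor of 2 each step.
step 4: (-19, 14) + (-24, +16) → (-43, 30)

(-43, 30)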